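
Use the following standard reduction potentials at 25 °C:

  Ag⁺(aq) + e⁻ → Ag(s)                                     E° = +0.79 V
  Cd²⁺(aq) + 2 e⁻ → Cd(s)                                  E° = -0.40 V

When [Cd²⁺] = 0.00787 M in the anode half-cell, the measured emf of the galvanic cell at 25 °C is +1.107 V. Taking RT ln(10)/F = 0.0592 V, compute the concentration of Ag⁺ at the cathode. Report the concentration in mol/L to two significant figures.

Ag⁺/Ag is the cathode, Cd²⁺/Cd the anode: E°cell = +1.19 V, n = 2.
Overall reaction: 2 Ag⁺(aq) + Cd(s) → 2 Ag(s) + Cd²⁺(aq); Q = [Cd²⁺]^1/[Ag⁺]^2.
From E = E° − (0.0592/n) log Q: log Q = (E° − E)·n/0.0592 = (+1.19 − (+1.107))·2/0.0592 = 2.8041.
So 2·log[Ag⁺] = 1·log(0.00787) − log Q = -2.1040 − (2.8041) = -4.9081; log[Ag⁺] = -4.9081 / 2 = -2.4541; [Ag⁺] = 10^(-2.4541) ≈ 0.0035 M.

0.0035 M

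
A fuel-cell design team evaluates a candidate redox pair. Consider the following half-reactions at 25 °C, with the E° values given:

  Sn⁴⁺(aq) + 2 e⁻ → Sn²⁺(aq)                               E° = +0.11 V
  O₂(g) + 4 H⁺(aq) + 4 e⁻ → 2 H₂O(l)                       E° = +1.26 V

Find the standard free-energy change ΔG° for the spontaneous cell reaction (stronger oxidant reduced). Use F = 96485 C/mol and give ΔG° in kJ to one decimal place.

-443.8 kJ

O₂/H₂O (E° = +1.26 V) is the cathode; Sn⁴⁺/Sn²⁺ (E° = +0.11 V) is the anode, so E°cell = +1.15 V.
Balancing electrons gives n = 4 (lcm of 4 and 2).
ΔG° = −nFE° = −(4)(96485)(+1.15) = -443,831 J = -443.8 kJ.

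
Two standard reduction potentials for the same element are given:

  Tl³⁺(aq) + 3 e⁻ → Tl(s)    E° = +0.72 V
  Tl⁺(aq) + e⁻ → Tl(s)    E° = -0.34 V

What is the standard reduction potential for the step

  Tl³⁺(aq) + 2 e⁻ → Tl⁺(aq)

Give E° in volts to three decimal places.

Sequential free energies add, so n₃E°₃ = n₁E°₁ + n₂E°₂.
With n₃ = 3, and the known step contributing 1×(-0.34) V, the unknown satisfies 2·E° = 3×(+0.72) − 1×(-0.34) = +2.500.
E° = +2.500 / 2 = +1.250 V.

+1.250 V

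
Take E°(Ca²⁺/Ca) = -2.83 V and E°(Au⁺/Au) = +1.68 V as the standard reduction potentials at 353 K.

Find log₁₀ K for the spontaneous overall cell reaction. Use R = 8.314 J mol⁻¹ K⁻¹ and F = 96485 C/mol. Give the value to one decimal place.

128.8

Cathode: Au⁺/Au; anode: Ca²⁺/Ca. E°cell = (+1.68) − (-2.83) = +4.51 V, with n = 2.
ΔG° = −nFE° = −RT ln K, so ln K = nFE°/(RT) = (2)(96485)(+4.51) / ((8.314)(353)) = 296.539.
log₁₀ K = 296.539 / ln 10 = 128.8.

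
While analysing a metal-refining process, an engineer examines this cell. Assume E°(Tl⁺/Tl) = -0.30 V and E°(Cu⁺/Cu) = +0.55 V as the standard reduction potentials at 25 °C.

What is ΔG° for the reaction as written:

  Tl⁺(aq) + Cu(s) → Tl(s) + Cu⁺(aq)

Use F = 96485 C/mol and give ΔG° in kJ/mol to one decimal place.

As written, Tl⁺/Tl is reduced (cathode) and Cu⁺/Cu is oxidised (anode), so E°cell = (-0.30) − (+0.55) = -0.85 V.
Balancing electrons gives n = 1.
ΔG° = −nFE° = −(1)(96485)(-0.85) = 82,012 J = +82.0 kJ/mol.

+82.0 kJ/mol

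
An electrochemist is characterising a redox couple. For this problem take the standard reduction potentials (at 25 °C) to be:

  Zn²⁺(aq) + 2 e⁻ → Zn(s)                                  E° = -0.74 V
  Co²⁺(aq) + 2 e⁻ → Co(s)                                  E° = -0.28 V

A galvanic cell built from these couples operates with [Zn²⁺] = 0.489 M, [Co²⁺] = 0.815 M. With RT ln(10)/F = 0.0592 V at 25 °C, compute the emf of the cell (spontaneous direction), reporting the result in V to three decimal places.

+0.467 V

Co²⁺/Co is the cathode (higher E°), Zn²⁺/Zn the anode: E°cell = -0.28 − (-0.74) = +0.46 V, n = 2.
Overall: Co²⁺(aq) + Zn(s) → Co(s) + Zn²⁺(aq)
Q = [Zn²⁺] / ([Co²⁺]); log Q = -0.222.
E = E° − (0.0592/n) log Q = +0.46 − (0.0592/2)(-0.222) = +0.467 V.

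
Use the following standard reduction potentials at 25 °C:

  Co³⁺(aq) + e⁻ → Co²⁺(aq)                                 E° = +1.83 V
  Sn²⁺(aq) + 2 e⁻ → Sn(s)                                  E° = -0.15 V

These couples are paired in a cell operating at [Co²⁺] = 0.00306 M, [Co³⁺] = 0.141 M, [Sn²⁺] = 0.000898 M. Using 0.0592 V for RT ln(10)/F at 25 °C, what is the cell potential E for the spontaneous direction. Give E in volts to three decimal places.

Co³⁺/Co²⁺ is the cathode (higher E°), Sn²⁺/Sn the anode: E°cell = +1.83 − (-0.15) = +1.98 V, n = 2.
Overall: 2 Co³⁺(aq) + Sn(s) → 2 Co²⁺(aq) + Sn²⁺(aq)
Q = [Co²⁺]^2·[Sn²⁺] / ([Co³⁺]^2); log Q = -6.374.
E = E° − (0.0592/n) log Q = +1.98 − (0.0592/2)(-6.374) = +2.169 V.

+2.169 V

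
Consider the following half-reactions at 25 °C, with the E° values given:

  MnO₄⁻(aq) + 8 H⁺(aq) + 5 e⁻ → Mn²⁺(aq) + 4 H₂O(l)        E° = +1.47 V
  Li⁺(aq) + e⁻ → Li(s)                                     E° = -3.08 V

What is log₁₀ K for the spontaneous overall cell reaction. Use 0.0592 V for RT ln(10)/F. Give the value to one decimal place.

Cathode: MnO₄⁻/Mn²⁺; anode: Li⁺/Li. E°cell = +4.55 V, n = 5.
log K = nE°cell / 0.0592 = (5)(+4.55) / 0.0592 = 384.3.

384.3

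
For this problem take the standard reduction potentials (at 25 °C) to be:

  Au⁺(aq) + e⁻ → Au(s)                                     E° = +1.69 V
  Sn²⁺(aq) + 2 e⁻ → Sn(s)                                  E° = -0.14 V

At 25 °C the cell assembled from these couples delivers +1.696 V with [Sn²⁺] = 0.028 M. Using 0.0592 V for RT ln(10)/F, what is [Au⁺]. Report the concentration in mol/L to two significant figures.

0.00091 M

Au⁺/Au is the cathode, Sn²⁺/Sn the anode: E°cell = +1.83 V, n = 2.
Overall reaction: 2 Au⁺(aq) + Sn(s) → 2 Au(s) + Sn²⁺(aq); Q = [Sn²⁺]^1/[Au⁺]^2.
From E = E° − (0.0592/n) log Q: log Q = (E° − E)·n/0.0592 = (+1.83 − (+1.696))·2/0.0592 = 4.5270.
So 2·log[Au⁺] = 1·log(0.028) − log Q = -1.5528 − (4.5270) = -6.0798; log[Au⁺] = -6.0798 / 2 = -3.0399; [Au⁺] = 10^(-3.0399) ≈ 0.00091 M.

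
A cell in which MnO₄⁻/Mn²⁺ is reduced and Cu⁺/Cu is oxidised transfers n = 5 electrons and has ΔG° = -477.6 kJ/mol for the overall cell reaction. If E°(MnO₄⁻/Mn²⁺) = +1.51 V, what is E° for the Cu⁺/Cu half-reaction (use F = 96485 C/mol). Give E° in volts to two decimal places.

E°cell = −ΔG°/(nF) = −(-477.6×10³)/((5)(96485)) = +0.990 V.
Since MnO₄⁻/Mn²⁺ is the cathode and Cu⁺/Cu the anode, E°cell = E°(MnO₄⁻/Mn²⁺) − E°(Cu⁺/Cu).
So E°(Cu⁺/Cu) = E°(MnO₄⁻/Mn²⁺) − E°cell = (+1.51) − (+0.990) = +0.52 V.

+0.52 V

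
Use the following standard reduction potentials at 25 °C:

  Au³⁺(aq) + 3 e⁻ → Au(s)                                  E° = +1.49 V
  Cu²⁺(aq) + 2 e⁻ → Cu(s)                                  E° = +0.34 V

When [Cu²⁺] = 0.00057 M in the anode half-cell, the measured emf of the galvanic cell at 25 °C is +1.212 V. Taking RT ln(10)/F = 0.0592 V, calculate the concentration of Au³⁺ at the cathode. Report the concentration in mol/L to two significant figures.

0.019 M

Au³⁺/Au is the cathode, Cu²⁺/Cu the anode: E°cell = +1.15 V, n = 6.
Overall reaction: 2 Au³⁺(aq) + 3 Cu(s) → 2 Au(s) + 3 Cu²⁺(aq); Q = [Cu²⁺]^3/[Au³⁺]^2.
From E = E° − (0.0592/n) log Q: log Q = (E° − E)·n/0.0592 = (+1.15 − (+1.212))·6/0.0592 = -6.2838.
So 2·log[Au³⁺] = 3·log(0.00057) − log Q = -9.7324 − (-6.2838) = -3.4486; log[Au³⁺] = -3.4486 / 2 = -1.7243; [Au³⁺] = 10^(-1.7243) ≈ 0.019 M.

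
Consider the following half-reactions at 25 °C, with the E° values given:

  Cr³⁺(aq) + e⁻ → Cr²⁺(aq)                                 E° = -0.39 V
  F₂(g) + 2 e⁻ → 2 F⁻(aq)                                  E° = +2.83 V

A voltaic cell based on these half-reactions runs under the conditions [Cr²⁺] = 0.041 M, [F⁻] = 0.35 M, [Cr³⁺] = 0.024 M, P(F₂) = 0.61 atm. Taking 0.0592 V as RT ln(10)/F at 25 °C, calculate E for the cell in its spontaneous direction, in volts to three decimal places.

F₂/F⁻ is the cathode (higher E°), Cr³⁺/Cr²⁺ the anode: E°cell = +2.83 − (-0.39) = +3.22 V, n = 2.
Overall: F₂(g) + 2 Cr²⁺(aq) → 2 F⁻(aq) + 2 Cr³⁺(aq)
Q = [F⁻]^2·[Cr³⁺]^2 / (P(F₂)·[Cr²⁺]^2); log Q = -1.162.
E = E° − (0.0592/n) log Q = +3.22 − (0.0592/2)(-1.162) = +3.254 V.

+3.254 V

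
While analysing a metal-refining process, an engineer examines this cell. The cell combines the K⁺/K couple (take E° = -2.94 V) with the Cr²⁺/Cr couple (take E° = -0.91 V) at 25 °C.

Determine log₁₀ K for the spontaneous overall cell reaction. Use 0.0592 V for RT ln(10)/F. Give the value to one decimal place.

68.6

Cathode: Cr²⁺/Cr; anode: K⁺/K. E°cell = +2.03 V, n = 2.
log K = nE°cell / 0.0592 = (2)(+2.03) / 0.0592 = 68.6.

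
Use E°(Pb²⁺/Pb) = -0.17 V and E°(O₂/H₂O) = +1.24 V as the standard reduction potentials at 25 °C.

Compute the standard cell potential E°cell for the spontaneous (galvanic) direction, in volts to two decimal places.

+1.41 V

The O₂/H₂O couple has the higher reduction potential, so it is the cathode; Pb²⁺/Pb is oxidised at the anode.
E°cell = E°(cathode) − E°(anode) = (+1.24) − (-0.17) = +1.41 V.
Since E°cell > 0, the reaction is spontaneous under standard conditions.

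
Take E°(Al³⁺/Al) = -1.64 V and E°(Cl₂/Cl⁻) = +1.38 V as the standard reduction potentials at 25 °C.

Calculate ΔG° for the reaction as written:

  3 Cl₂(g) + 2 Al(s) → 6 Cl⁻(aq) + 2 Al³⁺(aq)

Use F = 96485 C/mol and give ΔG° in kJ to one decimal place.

As written, Cl₂/Cl⁻ is reduced (cathode) and Al³⁺/Al is oxidised (anode), so E°cell = (+1.38) − (-1.64) = +3.02 V.
Balancing electrons gives n = 6.
ΔG° = −nFE° = −(6)(96485)(+3.02) = -1,748,308 J = -1748.3 kJ.

-1748.3 kJ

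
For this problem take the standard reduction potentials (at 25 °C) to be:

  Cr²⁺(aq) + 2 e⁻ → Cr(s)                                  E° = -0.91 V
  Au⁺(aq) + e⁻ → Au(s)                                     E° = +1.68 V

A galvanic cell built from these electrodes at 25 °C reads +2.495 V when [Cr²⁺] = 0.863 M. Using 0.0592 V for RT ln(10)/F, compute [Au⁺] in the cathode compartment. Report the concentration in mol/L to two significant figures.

0.023 M

Au⁺/Au is the cathode, Cr²⁺/Cr the anode: E°cell = +2.59 V, n = 2.
Overall reaction: 2 Au⁺(aq) + Cr(s) → 2 Au(s) + Cr²⁺(aq); Q = [Cr²⁺]^1/[Au⁺]^2.
From E = E° − (0.0592/n) log Q: log Q = (E° − E)·n/0.0592 = (+2.59 − (+2.495))·2/0.0592 = 3.2095.
So 2·log[Au⁺] = 1·log(0.863) − log Q = -0.0640 − (3.2095) = -3.2735; log[Au⁺] = -3.2735 / 2 = -1.6367; [Au⁺] = 10^(-1.6367) ≈ 0.023 M.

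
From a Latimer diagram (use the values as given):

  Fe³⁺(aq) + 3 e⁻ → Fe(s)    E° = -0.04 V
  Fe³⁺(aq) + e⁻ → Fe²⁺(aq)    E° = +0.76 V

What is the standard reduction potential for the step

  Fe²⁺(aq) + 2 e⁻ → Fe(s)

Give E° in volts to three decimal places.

Sequential free energies add, so n₃E°₃ = n₁E°₁ + n₂E°₂.
With n₃ = 3, and the known step contributing 1×(+0.76) V, the unknown satisfies 2·E° = 3×(-0.04) − 1×(+0.76) = -0.880.
E° = -0.880 / 2 = -0.440 V.

-0.440 V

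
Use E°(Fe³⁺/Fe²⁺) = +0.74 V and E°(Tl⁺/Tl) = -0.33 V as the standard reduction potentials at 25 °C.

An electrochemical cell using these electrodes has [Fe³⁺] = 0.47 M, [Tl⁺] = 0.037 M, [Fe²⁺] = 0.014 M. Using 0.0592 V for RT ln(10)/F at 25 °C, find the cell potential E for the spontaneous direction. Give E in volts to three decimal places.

+1.245 V

Fe³⁺/Fe²⁺ is the cathode (higher E°), Tl⁺/Tl the anode: E°cell = +0.74 − (-0.33) = +1.07 V, n = 1.
Overall: Fe³⁺(aq) + Tl(s) → Fe²⁺(aq) + Tl⁺(aq)
Q = [Fe²⁺]·[Tl⁺] / ([Fe³⁺]); log Q = -2.958.
E = E° − (0.0592/n) log Q = +1.07 − (0.0592/1)(-2.958) = +1.245 V.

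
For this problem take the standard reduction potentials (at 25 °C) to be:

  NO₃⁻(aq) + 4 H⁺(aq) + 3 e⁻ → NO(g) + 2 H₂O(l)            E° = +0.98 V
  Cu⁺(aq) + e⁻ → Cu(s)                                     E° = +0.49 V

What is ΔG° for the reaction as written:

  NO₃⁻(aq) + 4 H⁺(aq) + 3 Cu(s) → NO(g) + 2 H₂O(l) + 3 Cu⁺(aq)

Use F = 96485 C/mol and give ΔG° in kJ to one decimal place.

-141.8 kJ

As written, NO₃⁻/NO is reduced (cathode) and Cu⁺/Cu is oxidised (anode), so E°cell = (+0.98) − (+0.49) = +0.49 V.
Balancing electrons gives n = 3.
ΔG° = −nFE° = −(3)(96485)(+0.49) = -141,833 J = -141.8 kJ.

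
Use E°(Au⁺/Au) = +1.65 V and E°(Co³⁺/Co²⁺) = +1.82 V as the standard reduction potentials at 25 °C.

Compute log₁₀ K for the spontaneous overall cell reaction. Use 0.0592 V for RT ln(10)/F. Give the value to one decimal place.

Cathode: Co³⁺/Co²⁺; anode: Au⁺/Au. E°cell = +0.17 V, n = 1.
log K = nE°cell / 0.0592 = (1)(+0.17) / 0.0592 = 2.9.

2.9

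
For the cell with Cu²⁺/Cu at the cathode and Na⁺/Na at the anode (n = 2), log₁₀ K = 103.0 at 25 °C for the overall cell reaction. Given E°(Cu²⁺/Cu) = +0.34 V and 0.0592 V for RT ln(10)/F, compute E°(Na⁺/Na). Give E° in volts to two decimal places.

-2.71 V

E°cell = (0.0592/n)·log K = (0.0592/2)(103.0) = +3.049 V.
Since Cu²⁺/Cu is the cathode and Na⁺/Na the anode, E°cell = E°(Cu²⁺/Cu) − E°(Na⁺/Na).
So E°(Na⁺/Na) = E°(Cu²⁺/Cu) − E°cell = (+0.34) − (+3.049) = -2.71 V.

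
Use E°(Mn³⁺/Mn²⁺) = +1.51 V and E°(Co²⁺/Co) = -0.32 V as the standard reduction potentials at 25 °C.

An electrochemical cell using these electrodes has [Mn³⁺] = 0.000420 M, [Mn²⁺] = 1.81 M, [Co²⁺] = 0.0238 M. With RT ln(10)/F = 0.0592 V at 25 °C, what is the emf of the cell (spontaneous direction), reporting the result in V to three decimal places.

+1.663 V

Mn³⁺/Mn²⁺ is the cathode (higher E°), Co²⁺/Co the anode: E°cell = +1.51 − (-0.32) = +1.83 V, n = 2.
Overall: 2 Mn³⁺(aq) + Co(s) → 2 Mn²⁺(aq) + Co²⁺(aq)
Q = [Mn²⁺]^2·[Co²⁺] / ([Mn³⁺]^2); log Q = 5.645.
E = E° − (0.0592/n) log Q = +1.83 − (0.0592/2)(5.645) = +1.663 V.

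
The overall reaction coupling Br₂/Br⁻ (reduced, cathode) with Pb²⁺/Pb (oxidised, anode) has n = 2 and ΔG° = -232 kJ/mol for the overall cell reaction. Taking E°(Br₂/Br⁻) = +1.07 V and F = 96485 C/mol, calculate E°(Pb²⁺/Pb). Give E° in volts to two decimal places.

E°cell = −ΔG°/(nF) = −(-232×10³)/((2)(96485)) = +1.202 V.
Since Br₂/Br⁻ is the cathode and Pb²⁺/Pb the anode, E°cell = E°(Br₂/Br⁻) − E°(Pb²⁺/Pb).
So E°(Pb²⁺/Pb) = E°(Br₂/Br⁻) − E°cell = (+1.07) − (+1.202) = -0.13 V.

-0.13 V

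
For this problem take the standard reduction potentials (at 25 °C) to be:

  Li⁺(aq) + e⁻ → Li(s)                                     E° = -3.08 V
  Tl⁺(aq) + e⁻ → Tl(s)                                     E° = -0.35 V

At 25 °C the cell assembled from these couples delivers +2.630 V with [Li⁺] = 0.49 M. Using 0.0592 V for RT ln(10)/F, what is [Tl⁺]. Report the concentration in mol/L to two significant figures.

Tl⁺/Tl is the cathode, Li⁺/Li the anode: E°cell = +2.73 V, n = 1.
Overall reaction: Tl⁺(aq) + Li(s) → Tl(s) + Li⁺(aq); Q = [Li⁺]^1/[Tl⁺]^1.
From E = E° − (0.0592/n) log Q: log Q = (E° − E)·n/0.0592 = (+2.73 − (+2.630))·1/0.0592 = 1.6892.
So 1·log[Tl⁺] = 1·log(0.49) − log Q = -0.3098 − (1.6892) = -1.9990; [Tl⁺] = 10^(-1.9990) ≈ 0.010 M.

0.010 M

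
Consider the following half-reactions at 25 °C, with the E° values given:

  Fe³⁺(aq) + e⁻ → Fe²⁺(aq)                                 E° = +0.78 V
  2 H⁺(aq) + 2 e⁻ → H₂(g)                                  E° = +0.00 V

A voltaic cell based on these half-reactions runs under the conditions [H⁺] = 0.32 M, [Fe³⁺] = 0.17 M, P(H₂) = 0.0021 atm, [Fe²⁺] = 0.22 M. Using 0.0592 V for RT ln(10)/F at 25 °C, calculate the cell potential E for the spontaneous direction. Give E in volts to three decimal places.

Fe³⁺/Fe²⁺ is the cathode (higher E°), H⁺/H₂ the anode: E°cell = +0.78 − (+0.00) = +0.78 V, n = 2.
Overall: 2 Fe³⁺(aq) + H₂(g) → 2 Fe²⁺(aq) + 2 H⁺(aq)
Q = [Fe²⁺]^2·[H⁺]^2 / ([Fe³⁺]^2·P(H₂)); log Q = 1.912.
E = E° − (0.0592/n) log Q = +0.78 − (0.0592/2)(1.912) = +0.723 V.

+0.723 V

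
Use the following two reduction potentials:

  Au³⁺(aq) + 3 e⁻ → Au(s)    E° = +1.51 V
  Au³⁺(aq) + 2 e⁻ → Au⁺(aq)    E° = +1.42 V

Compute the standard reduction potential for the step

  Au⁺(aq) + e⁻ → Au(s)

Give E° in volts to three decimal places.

+1.690 V

Sequential free energies add, so n₃E°₃ = n₁E°₁ + n₂E°₂.
With n₃ = 3, and the known step contributing 2×(+1.42) V, the unknown satisfies 1·E° = 3×(+1.51) − 2×(+1.42) = +1.690.
E° = +1.690 / 1 = +1.690 V.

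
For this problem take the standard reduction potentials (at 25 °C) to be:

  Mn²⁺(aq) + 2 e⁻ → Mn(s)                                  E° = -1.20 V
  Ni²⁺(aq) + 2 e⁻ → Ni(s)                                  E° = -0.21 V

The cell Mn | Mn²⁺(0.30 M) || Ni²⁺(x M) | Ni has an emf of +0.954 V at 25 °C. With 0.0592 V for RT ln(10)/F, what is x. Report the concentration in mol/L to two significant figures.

Ni²⁺/Ni is the cathode, Mn²⁺/Mn the anode: E°cell = +0.99 V, n = 2.
Overall reaction: Ni²⁺(aq) + Mn(s) → Ni(s) + Mn²⁺(aq); Q = [Mn²⁺]^1/[Ni²⁺]^1.
From E = E° − (0.0592/n) log Q: log Q = (E° − E)·n/0.0592 = (+0.99 − (+0.954))·2/0.0592 = 1.2162.
So 1·log[Ni²⁺] = 1·log(0.3) − log Q = -0.5229 − (1.2162) = -1.7391; [Ni²⁺] = 10^(-1.7391) ≈ 0.018 M.

0.018 M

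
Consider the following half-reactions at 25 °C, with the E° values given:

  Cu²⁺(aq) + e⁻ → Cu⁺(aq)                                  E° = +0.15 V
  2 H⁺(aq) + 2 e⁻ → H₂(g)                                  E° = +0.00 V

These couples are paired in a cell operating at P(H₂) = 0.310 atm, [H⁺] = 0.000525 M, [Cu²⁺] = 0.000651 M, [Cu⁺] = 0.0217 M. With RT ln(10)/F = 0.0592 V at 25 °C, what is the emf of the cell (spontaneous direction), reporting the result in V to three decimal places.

+0.239 V

Cu²⁺/Cu⁺ is the cathode (higher E°), H⁺/H₂ the anode: E°cell = +0.15 − (+0.00) = +0.15 V, n = 2.
Overall: 2 Cu²⁺(aq) + H₂(g) → 2 Cu⁺(aq) + 2 H⁺(aq)
Q = [Cu⁺]^2·[H⁺]^2 / ([Cu²⁺]^2·P(H₂)); log Q = -3.005.
E = E° − (0.0592/n) log Q = +0.15 − (0.0592/2)(-3.005) = +0.239 V.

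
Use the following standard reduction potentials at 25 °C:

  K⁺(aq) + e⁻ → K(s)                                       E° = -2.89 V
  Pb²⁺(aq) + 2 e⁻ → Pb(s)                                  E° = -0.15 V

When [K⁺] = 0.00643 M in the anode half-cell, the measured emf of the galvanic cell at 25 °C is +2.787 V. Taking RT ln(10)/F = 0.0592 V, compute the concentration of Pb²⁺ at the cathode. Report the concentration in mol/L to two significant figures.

0.0016 M

Pb²⁺/Pb is the cathode, K⁺/K the anode: E°cell = +2.74 V, n = 2.
Overall reaction: Pb²⁺(aq) + 2 K(s) → Pb(s) + 2 K⁺(aq); Q = [K⁺]^2/[Pb²⁺]^1.
From E = E° − (0.0592/n) log Q: log Q = (E° − E)·n/0.0592 = (+2.74 − (+2.787))·2/0.0592 = -1.5878.
So 1·log[Pb²⁺] = 2·log(0.00643) − log Q = -4.3836 − (-1.5878) = -2.7958; [Pb²⁺] = 10^(-2.7958) ≈ 0.0016 M.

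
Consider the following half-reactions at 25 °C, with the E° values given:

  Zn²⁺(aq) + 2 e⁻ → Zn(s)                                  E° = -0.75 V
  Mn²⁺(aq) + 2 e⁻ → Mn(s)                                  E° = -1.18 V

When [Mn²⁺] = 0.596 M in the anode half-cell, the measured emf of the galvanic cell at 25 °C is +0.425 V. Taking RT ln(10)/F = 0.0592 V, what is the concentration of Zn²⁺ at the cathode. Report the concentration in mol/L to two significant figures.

0.40 M

Zn²⁺/Zn is the cathode, Mn²⁺/Mn the anode: E°cell = +0.43 V, n = 2.
Overall reaction: Zn²⁺(aq) + Mn(s) → Zn(s) + Mn²⁺(aq); Q = [Mn²⁺]^1/[Zn²⁺]^1.
From E = E° − (0.0592/n) log Q: log Q = (E° − E)·n/0.0592 = (+0.43 − (+0.425))·2/0.0592 = 0.1689.
So 1·log[Zn²⁺] = 1·log(0.596) − log Q = -0.2248 − (0.1689) = -0.3937; [Zn²⁺] = 10^(-0.3937) ≈ 0.40 M.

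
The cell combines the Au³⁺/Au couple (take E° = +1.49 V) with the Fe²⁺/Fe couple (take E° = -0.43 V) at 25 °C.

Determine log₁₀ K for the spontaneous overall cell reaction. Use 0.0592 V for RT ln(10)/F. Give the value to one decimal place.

194.6

Cathode: Au³⁺/Au; anode: Fe²⁺/Fe. E°cell = +1.92 V, n = 6.
log K = nE°cell / 0.0592 = (6)(+1.92) / 0.0592 = 194.6.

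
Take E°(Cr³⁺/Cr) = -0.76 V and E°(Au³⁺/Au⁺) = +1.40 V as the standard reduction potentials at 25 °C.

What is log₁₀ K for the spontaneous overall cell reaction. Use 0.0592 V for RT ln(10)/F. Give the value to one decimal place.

218.9

Cathode: Au³⁺/Au⁺; anode: Cr³⁺/Cr. E°cell = +2.16 V, n = 6.
log K = nE°cell / 0.0592 = (6)(+2.16) / 0.0592 = 218.9.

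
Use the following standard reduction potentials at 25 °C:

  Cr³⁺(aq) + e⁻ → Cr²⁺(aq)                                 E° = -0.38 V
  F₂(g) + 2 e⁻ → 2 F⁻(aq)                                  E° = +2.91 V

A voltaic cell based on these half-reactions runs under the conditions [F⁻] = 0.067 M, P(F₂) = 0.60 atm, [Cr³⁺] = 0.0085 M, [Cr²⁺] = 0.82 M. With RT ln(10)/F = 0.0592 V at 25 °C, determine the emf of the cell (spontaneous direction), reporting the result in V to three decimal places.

+3.470 V

F₂/F⁻ is the cathode (higher E°), Cr³⁺/Cr²⁺ the anode: E°cell = +2.91 − (-0.38) = +3.29 V, n = 2.
Overall: F₂(g) + 2 Cr²⁺(aq) → 2 F⁻(aq) + 2 Cr³⁺(aq)
Q = [F⁻]^2·[Cr³⁺]^2 / (P(F₂)·[Cr²⁺]^2); log Q = -6.095.
E = E° − (0.0592/n) log Q = +3.29 − (0.0592/2)(-6.095) = +3.470 V.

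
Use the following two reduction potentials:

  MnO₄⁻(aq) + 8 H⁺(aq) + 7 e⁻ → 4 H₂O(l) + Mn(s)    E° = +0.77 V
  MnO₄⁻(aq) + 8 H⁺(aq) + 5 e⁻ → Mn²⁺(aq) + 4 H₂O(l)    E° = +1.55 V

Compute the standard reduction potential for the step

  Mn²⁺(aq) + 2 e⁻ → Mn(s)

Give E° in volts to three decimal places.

-1.180 V

Sequential free energies add, so n₃E°₃ = n₁E°₁ + n₂E°₂.
With n₃ = 7, and the known step contributing 5×(+1.55) V, the unknown satisfies 2·E° = 7×(+0.77) − 5×(+1.55) = -2.360.
E° = -2.360 / 2 = -1.180 V.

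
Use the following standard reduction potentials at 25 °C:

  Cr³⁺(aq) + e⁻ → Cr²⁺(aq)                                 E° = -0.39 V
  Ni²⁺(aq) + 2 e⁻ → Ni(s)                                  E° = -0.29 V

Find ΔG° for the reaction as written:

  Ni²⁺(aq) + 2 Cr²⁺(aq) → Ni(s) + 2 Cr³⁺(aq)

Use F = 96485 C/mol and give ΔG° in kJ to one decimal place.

-19.3 kJ

As written, Ni²⁺/Ni is reduced (cathode) and Cr³⁺/Cr²⁺ is oxidised (anode), so E°cell = (-0.29) − (-0.39) = +0.10 V.
Balancing electrons gives n = 2.
ΔG° = −nFE° = −(2)(96485)(+0.10) = -19,297 J = -19.3 kJ.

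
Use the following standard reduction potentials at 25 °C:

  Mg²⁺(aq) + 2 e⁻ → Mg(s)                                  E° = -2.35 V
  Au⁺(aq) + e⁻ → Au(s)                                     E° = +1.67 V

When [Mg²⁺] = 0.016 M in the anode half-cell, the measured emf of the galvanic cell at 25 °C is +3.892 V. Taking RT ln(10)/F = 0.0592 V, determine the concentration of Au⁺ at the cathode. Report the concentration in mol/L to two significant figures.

Au⁺/Au is the cathode, Mg²⁺/Mg the anode: E°cell = +4.02 V, n = 2.
Overall reaction: 2 Au⁺(aq) + Mg(s) → 2 Au(s) + Mg²⁺(aq); Q = [Mg²⁺]^1/[Au⁺]^2.
From E = E° − (0.0592/n) log Q: log Q = (E° − E)·n/0.0592 = (+4.02 − (+3.892))·2/0.0592 = 4.3243.
So 2·log[Au⁺] = 1·log(0.016) − log Q = -1.7959 − (4.3243) = -6.1202; log[Au⁺] = -6.1202 / 2 = -3.0601; [Au⁺] = 10^(-3.0601) ≈ 0.00087 M.

0.00087 M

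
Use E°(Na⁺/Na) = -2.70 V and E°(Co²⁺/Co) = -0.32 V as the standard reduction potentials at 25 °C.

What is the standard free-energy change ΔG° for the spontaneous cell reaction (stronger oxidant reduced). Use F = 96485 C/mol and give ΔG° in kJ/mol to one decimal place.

Co²⁺/Co (E° = -0.32 V) is the cathode; Na⁺/Na (E° = -2.70 V) is the anode, so E°cell = +2.38 V.
Balancing electrons gives n = 2 (lcm of 2 and 1).
ΔG° = −nFE° = −(2)(96485)(+2.38) = -459,269 J = -459.3 kJ/mol.

-459.3 kJ/mol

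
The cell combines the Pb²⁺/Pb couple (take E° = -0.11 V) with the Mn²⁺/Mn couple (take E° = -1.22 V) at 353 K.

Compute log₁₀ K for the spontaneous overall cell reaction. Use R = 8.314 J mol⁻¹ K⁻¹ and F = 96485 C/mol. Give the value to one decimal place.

31.7

Cathode: Pb²⁺/Pb; anode: Mn²⁺/Mn. E°cell = (-0.11) − (-1.22) = +1.11 V, with n = 2.
ΔG° = −nFE° = −RT ln K, so ln K = nFE°/(RT) = (2)(96485)(+1.11) / ((8.314)(353)) = 72.984.
log₁₀ K = 72.984 / ln 10 = 31.7.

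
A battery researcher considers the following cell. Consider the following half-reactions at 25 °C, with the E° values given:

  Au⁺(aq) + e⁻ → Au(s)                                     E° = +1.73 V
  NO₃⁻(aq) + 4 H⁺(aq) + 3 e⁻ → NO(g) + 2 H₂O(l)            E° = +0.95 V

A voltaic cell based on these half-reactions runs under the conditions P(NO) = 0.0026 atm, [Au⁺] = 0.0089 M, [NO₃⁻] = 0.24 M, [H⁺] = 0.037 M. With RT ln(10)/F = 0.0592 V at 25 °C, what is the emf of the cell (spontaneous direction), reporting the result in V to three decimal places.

Au⁺/Au is the cathode (higher E°), NO₃⁻/NO the anode: E°cell = +1.73 − (+0.95) = +0.78 V, n = 3.
Overall: 3 Au⁺(aq) + NO(g) + 2 H₂O(l) → 3 Au(s) + NO₃⁻(aq) + 4 H⁺(aq)
Q = [NO₃⁻]·[H⁺]^4 / ([Au⁺]^3·P(NO)); log Q = 2.390.
E = E° − (0.0592/n) log Q = +0.78 − (0.0592/3)(2.390) = +0.733 V.

+0.733 V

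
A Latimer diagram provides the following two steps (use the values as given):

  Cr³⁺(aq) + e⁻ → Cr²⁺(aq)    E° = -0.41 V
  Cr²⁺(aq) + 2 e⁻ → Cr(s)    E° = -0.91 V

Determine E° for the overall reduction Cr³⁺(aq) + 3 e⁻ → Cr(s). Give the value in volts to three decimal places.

-0.743 V

Since ΔG° = −nFE° is additive over sequential reductions, n₃E°₃ = n₁E°₁ + n₂E°₂.
E°₃ = (1×-0.41 + 2×-0.91) / 3 = (-2.230) / 3 = -0.743 V.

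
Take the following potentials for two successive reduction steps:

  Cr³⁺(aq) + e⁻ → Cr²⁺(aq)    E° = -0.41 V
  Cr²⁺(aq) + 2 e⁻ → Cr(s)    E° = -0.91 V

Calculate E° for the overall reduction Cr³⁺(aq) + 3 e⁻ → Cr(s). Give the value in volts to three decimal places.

Adding the free-energy changes (−nFE°) of the two steps gives −n₃FE°₃ = −n₁FE°₁ − n₂FE°₂.
E°₃ = (1×-0.41 + 2×-0.91) / 3 = (-2.230) / 3 = -0.743 V.
E° values themselves are not directly additive — weighting by electron count is essential.

-0.743 V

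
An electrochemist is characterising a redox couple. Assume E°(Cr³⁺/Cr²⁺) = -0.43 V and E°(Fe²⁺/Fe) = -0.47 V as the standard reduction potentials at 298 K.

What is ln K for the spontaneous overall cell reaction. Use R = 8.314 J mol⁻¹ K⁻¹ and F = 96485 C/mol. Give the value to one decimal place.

3.1

Cathode: Cr³⁺/Cr²⁺; anode: Fe²⁺/Fe. E°cell = (-0.43) − (-0.47) = +0.04 V, with n = 2.
ΔG° = −nFE° = −RT ln K, so ln K = nFE°/(RT) = (2)(96485)(+0.04) / ((8.314)(298)) = 3.115.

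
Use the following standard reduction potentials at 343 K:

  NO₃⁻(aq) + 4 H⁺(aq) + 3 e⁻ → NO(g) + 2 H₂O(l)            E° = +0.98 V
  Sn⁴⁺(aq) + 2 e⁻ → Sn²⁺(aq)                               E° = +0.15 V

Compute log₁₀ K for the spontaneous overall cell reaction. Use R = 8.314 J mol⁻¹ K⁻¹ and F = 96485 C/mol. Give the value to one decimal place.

73.2

Cathode: NO₃⁻/NO; anode: Sn⁴⁺/Sn²⁺. E°cell = (+0.98) − (+0.15) = +0.83 V, with n = 6.
ΔG° = −nFE° = −RT ln K, so ln K = nFE°/(RT) = (6)(96485)(+0.83) / ((8.314)(343)) = 168.494.
log₁₀ K = 168.494 / ln 10 = 73.2.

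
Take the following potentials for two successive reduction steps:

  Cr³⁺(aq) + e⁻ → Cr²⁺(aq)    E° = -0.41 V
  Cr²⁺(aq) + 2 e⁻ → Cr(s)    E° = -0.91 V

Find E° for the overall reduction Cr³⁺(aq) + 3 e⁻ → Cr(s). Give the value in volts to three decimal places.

Since ΔG° = −nFE° is additive over sequential reductions, n₃E°₃ = n₁E°₁ + n₂E°₂.
E°₃ = (1×-0.41 + 2×-0.91) / 3 = (-2.230) / 3 = -0.743 V.

-0.743 V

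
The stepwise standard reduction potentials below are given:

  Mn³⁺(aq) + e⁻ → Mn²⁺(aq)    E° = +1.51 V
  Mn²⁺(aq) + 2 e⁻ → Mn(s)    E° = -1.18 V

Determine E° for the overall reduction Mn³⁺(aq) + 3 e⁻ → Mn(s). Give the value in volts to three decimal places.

-0.283 V

Since ΔG° = −nFE° is additive over sequential reductions, n₃E°₃ = n₁E°₁ + n₂E°₂.
E°₃ = (1×+1.51 + 2×-1.18) / 3 = (-0.850) / 3 = -0.283 V.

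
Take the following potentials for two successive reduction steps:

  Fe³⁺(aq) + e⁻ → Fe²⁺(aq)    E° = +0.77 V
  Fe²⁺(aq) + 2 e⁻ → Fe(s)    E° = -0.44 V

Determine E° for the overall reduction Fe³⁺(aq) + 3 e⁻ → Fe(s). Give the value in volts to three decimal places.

-0.037 V

Standard free energies of sequential steps add: ΔG°₃ = ΔG°₁ + ΔG°₂, so n₃E°₃ = n₁E°₁ + n₂E°₂.
E°₃ = (1×+0.77 + 2×-0.44) / 3 = (-0.110) / 3 = -0.037 V.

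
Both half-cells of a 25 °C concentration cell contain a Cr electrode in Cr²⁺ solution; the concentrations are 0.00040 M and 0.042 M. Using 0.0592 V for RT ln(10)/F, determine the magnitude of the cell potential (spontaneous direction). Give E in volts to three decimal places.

For a concentration cell E°cell = 0. The 0.042 M side is the cathode (reduction is favoured where [Cr²⁺] is higher).
With n = 2, E = −(0.0592/2) log([Cr²⁺]ₐₙ/[Cr²⁺]꜀ₐₜ) = −(0.0592/2) log(0.0004/0.042) = −(0.0592/2)(-2.021) = +0.060 V.

+0.060 V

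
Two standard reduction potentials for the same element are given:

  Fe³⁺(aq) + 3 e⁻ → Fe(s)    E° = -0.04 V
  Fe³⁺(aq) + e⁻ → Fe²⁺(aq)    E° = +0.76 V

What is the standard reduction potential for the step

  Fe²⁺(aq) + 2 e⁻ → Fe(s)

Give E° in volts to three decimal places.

Sequential free energies add, so n₃E°₃ = n₁E°₁ + n₂E°₂.
With n₃ = 3, and the known step contributing 1×(+0.76) V, the unknown satisfies 2·E° = 3×(-0.04) − 1×(+0.76) = -0.880.
E° = -0.880 / 2 = -0.440 V.

-0.440 V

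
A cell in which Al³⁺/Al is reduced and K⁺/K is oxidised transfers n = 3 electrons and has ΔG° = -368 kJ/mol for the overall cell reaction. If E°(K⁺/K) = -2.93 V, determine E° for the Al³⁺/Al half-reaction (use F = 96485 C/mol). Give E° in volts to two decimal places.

E°cell = −ΔG°/(nF) = −(-368×10³)/((3)(96485)) = +1.271 V.
Since Al³⁺/Al is the cathode and K⁺/K the anode, E°cell = E°(Al³⁺/Al) − E°(K⁺/K).
So E°(Al³⁺/Al) = E°cell + E°(K⁺/K) = +1.271 + (-2.93) = -1.66 V.

-1.66 V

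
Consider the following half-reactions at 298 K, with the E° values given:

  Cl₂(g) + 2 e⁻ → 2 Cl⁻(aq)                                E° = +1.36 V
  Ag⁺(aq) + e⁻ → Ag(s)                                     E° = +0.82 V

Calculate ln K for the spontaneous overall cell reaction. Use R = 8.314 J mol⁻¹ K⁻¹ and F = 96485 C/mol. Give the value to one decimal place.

42.1

Cathode: Cl₂/Cl⁻; anode: Ag⁺/Ag. E°cell = (+1.36) − (+0.82) = +0.54 V, with n = 2.
ΔG° = −nFE° = −RT ln K, so ln K = nFE°/(RT) = (2)(96485)(+0.54) / ((8.314)(298)) = 42.059.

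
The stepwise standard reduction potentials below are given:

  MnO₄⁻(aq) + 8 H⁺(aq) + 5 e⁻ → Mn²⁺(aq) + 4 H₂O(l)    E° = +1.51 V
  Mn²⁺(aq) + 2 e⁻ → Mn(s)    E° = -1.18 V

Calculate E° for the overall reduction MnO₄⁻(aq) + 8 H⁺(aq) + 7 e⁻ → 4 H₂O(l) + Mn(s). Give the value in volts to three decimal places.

+0.741 V

Standard free energies of sequential steps add: ΔG°₃ = ΔG°₁ + ΔG°₂, so n₃E°₃ = n₁E°₁ + n₂E°₂.
E°₃ = (5×+1.51 + 2×-1.18) / 7 = (+5.190) / 7 = +0.741 V.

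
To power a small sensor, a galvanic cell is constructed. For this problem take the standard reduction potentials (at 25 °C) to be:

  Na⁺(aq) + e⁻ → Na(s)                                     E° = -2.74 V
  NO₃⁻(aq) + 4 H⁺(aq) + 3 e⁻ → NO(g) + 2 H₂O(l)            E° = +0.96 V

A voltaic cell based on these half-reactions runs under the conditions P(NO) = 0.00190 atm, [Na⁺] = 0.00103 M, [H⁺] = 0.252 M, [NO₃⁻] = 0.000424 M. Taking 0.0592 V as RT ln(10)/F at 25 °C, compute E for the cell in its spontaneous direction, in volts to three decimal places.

NO₃⁻/NO is the cathode (higher E°), Na⁺/Na the anode: E°cell = +0.96 − (-2.74) = +3.70 V, n = 3.
Overall: NO₃⁻(aq) + 4 H⁺(aq) + 3 Na(s) → NO(g) + 2 H₂O(l) + 3 Na⁺(aq)
Q = P(NO)·[Na⁺]^3 / ([NO₃⁻]·[H⁺]^4); log Q = -5.916.
E = E° − (0.0592/n) log Q = +3.70 − (0.0592/3)(-5.916) = +3.817 V.

+3.817 V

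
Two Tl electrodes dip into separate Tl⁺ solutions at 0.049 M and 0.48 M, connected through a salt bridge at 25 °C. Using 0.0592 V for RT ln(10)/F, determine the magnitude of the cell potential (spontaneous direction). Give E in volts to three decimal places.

+0.059 V

For a concentration cell E°cell = 0. The 0.48 M side is the cathode (reduction is favoured where [Tl⁺] is higher).
With n = 1, E = −(0.0592/1) log([Tl⁺]ₐₙ/[Tl⁺]꜀ₐₜ) = −(0.0592/1) log(0.049/0.48) = −(0.0592/1)(-0.991) = +0.059 V.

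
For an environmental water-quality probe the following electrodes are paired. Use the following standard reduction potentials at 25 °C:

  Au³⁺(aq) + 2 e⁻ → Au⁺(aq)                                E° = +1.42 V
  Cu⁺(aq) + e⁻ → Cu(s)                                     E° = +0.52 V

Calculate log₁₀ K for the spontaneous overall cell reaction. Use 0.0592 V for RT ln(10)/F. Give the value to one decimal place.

30.4

Cathode: Au³⁺/Au⁺; anode: Cu⁺/Cu. E°cell = +0.90 V, n = 2.
log K = nE°cell / 0.0592 = (2)(+0.90) / 0.0592 = 30.4.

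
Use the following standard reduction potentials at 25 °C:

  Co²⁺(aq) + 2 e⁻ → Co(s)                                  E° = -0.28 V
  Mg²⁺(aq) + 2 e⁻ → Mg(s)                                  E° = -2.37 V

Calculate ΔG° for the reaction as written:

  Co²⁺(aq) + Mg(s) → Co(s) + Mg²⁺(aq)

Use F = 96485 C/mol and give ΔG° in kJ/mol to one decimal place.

-403.3 kJ/mol

As written, Co²⁺/Co is reduced (cathode) and Mg²⁺/Mg is oxidised (anode), so E°cell = (-0.28) − (-2.37) = +2.09 V.
Balancing electrons gives n = 2.
ΔG° = −nFE° = −(2)(96485)(+2.09) = -403,307 J = -403.3 kJ/mol.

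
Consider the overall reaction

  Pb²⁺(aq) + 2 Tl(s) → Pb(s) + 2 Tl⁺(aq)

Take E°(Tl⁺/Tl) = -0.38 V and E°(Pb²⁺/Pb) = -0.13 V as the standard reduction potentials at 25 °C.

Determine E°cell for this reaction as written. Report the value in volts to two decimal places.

+0.25 V

The Pb²⁺/Pb couple has the higher reduction potential, so it is the cathode; Tl⁺/Tl is oxidised at the anode.
E°cell = E°(cathode) − E°(anode) = (-0.13) − (-0.38) = +0.25 V.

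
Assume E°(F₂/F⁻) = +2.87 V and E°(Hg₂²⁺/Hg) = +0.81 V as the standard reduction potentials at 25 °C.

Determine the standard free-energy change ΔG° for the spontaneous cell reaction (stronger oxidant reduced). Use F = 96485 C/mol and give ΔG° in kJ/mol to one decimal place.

F₂/F⁻ (E° = +2.87 V) is the cathode; Hg₂²⁺/Hg (E° = +0.81 V) is the anode, so E°cell = +2.06 V.
Balancing electrons gives n = 2 (lcm of 2 and 2).
ΔG° = −nFE° = −(2)(96485)(+2.06) = -397,518 J = -397.5 kJ/mol.

-397.5 kJ/mol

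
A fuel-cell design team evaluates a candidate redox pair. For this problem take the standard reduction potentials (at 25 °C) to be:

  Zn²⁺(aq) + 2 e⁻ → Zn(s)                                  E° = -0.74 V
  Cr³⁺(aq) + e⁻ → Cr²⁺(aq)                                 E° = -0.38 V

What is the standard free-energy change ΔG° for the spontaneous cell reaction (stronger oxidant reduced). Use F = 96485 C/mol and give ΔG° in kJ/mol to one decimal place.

-69.5 kJ/mol

Cr³⁺/Cr²⁺ (E° = -0.38 V) is the cathode; Zn²⁺/Zn (E° = -0.74 V) is the anode, so E°cell = +0.36 V.
Balancing electrons gives n = 2 (lcm of 1 and 2).
ΔG° = −nFE° = −(2)(96485)(+0.36) = -69,469 J = -69.5 kJ/mol.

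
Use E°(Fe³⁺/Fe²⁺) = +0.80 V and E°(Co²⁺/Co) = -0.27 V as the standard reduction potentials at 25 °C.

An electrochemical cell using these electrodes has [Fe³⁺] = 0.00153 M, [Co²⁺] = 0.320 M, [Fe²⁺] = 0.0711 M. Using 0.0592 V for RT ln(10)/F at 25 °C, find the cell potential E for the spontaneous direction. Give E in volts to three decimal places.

Fe³⁺/Fe²⁺ is the cathode (higher E°), Co²⁺/Co the anode: E°cell = +0.80 − (-0.27) = +1.07 V, n = 2.
Overall: 2 Fe³⁺(aq) + Co(s) → 2 Fe²⁺(aq) + Co²⁺(aq)
Q = [Fe²⁺]^2·[Co²⁺] / ([Fe³⁺]^2); log Q = 2.840.
E = E° − (0.0592/n) log Q = +1.07 − (0.0592/2)(2.840) = +0.986 V.

+0.986 V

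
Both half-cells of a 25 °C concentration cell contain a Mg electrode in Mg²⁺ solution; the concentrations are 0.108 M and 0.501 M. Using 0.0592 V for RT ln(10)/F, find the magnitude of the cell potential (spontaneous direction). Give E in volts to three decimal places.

+0.020 V

For a concentration cell E°cell = 0. The 0.501 M side is the cathode (reduction is favoured where [Mg²⁺] is higher).
With n = 2, E = −(0.0592/2) log([Mg²⁺]ₐₙ/[Mg²⁺]꜀ₐₜ) = −(0.0592/2) log(0.108/0.501) = −(0.0592/2)(-0.666) = +0.020 V.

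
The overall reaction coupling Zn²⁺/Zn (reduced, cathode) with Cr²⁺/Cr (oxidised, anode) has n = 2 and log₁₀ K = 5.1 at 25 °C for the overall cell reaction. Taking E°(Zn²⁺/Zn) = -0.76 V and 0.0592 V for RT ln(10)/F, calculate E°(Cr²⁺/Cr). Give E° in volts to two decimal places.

E°cell = (0.0592/n)·log K = (0.0592/2)(5.1) = +0.151 V.
Since Zn²⁺/Zn is the cathode and Cr²⁺/Cr the anode, E°cell = E°(Zn²⁺/Zn) − E°(Cr²⁺/Cr).
So E°(Cr²⁺/Cr) = E°(Zn²⁺/Zn) − E°cell = (-0.76) − (+0.151) = -0.91 V.

-0.91 V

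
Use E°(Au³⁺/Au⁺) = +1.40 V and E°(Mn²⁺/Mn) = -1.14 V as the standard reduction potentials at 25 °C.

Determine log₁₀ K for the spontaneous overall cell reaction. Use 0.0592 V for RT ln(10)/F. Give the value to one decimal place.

Cathode: Au³⁺/Au⁺; anode: Mn²⁺/Mn. E°cell = +2.54 V, n = 2.
log K = nE°cell / 0.0592 = (2)(+2.54) / 0.0592 = 85.8.

85.8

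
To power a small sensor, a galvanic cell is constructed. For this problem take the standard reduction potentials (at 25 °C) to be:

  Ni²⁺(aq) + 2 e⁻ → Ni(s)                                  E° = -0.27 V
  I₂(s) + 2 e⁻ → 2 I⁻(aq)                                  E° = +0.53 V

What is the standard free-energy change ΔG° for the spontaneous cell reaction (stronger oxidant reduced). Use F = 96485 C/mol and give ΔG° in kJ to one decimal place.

-154.4 kJ

I₂/I⁻ (E° = +0.53 V) is the cathode; Ni²⁺/Ni (E° = -0.27 V) is the anode, so E°cell = +0.80 V.
Balancing electrons gives n = 2 (lcm of 2 and 2).
ΔG° = −nFE° = −(2)(96485)(+0.80) = -154,376 J = -154.4 kJ.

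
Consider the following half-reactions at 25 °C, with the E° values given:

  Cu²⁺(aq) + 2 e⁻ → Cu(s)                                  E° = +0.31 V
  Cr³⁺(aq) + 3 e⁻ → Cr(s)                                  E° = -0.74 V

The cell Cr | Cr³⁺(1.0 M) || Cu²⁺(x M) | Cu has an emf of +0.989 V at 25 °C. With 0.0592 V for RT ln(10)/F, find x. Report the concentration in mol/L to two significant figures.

Cu²⁺/Cu is the cathode, Cr³⁺/Cr the anode: E°cell = +1.05 V, n = 6.
Overall reaction: 3 Cu²⁺(aq) + 2 Cr(s) → 3 Cu(s) + 2 Cr³⁺(aq); Q = [Cr³⁺]^2/[Cu²⁺]^3.
From E = E° − (0.0592/n) log Q: log Q = (E° − E)·n/0.0592 = (+1.05 − (+0.989))·6/0.0592 = 6.1824.
So 3·log[Cu²⁺] = 2·log(1) − log Q = 0.0000 − (6.1824) = -6.1824; log[Cu²⁺] = -6.1824 / 3 = -2.0608; [Cu²⁺] = 10^(-2.0608) ≈ 0.0087 M.

0.0087 M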